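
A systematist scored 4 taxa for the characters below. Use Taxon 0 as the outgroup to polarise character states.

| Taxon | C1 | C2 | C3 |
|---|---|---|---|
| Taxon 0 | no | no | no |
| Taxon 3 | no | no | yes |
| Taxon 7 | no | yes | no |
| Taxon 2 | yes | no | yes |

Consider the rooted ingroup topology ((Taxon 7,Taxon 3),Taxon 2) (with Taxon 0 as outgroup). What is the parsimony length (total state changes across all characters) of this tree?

Map each character onto ((Taxon 7,Taxon 3),Taxon 2) (rooted by Taxon 0) and count the minimum state changes it requires (Fitch parsimony):
C1: 1; C2: 1; C3: 2.
Total tree length = 4.

4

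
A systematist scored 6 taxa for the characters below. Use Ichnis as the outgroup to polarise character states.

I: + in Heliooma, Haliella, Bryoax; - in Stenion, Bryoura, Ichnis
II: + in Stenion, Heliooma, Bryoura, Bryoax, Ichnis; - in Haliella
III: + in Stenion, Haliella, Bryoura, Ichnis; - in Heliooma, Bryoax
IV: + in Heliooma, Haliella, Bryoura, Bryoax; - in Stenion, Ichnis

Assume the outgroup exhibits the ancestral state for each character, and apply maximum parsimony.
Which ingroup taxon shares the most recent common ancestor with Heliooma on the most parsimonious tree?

Character polarity is set by the outgroup: the derived state is whichever differs from the outgroup's state, so for II, III the derived state is '-', and for the remaining characters it is '+'.
Only Bryoax, Haliella, and Heliooma show the derived state '+' for I, supporting them as a clade.
II: derived state '-' in Haliella only — an autapomorphy, so it tells us nothing about relationships among taxa.
Only Bryoax and Heliooma show the derived state '-' for III, supporting them as a clade.
Only Bryoax, Bryoura, Haliella, and Heliooma show the derived state '+' for IV, supporting them as a clade.
Most parsimonious ingroup topology: (((Haliella,(Heliooma,Bryoax)),Bryoura),Stenion).
Heliooma and Bryoax form a cherry on this tree, so they are sister taxa.

Bryoax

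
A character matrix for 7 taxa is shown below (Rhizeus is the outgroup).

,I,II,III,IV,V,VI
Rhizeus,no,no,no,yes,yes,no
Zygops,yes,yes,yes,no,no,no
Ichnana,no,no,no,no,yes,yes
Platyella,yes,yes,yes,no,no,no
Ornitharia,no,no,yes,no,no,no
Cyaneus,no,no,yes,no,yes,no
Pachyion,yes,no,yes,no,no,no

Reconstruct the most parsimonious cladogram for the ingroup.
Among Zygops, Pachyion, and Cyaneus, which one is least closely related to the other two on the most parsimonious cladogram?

Character polarity is set by the outgroup: the derived state is whichever differs from the outgroup's state, so for IV, V the derived state is 'no', and for the remaining characters it is 'yes'.
I: derived state 'yes' in Pachyion, Platyella, and Zygops only — synapomorphy for {Pachyion, Platyella, Zygops}.
Only Platyella and Zygops show the derived state 'yes' for II, supporting them as a clade.
III (derived state 'yes') is shared by Cyaneus, Ornitharia, Pachyion, Platyella, and Zygops — a synapomorphy uniting that clade.
IV (derived state 'no') is shared by all ingroup taxa — unites the whole ingroup.
V: derived state 'no' in Ornitharia, Pachyion, Platyella, and Zygops only — synapomorphy for {Ornitharia, Pachyion, Platyella, Zygops}.
VI (derived state 'yes') is unique to Ichnana (autapomorphy; uninformative for grouping).
Most parsimonious ingroup topology: (((((Zygops,Platyella),Pachyion),Ornitharia),Cyaneus),Ichnana).
Pachyion and Zygops share a more recent common ancestor with each other than either does with Cyaneus, so Cyaneus is the least closely related of the three.

Cyaneus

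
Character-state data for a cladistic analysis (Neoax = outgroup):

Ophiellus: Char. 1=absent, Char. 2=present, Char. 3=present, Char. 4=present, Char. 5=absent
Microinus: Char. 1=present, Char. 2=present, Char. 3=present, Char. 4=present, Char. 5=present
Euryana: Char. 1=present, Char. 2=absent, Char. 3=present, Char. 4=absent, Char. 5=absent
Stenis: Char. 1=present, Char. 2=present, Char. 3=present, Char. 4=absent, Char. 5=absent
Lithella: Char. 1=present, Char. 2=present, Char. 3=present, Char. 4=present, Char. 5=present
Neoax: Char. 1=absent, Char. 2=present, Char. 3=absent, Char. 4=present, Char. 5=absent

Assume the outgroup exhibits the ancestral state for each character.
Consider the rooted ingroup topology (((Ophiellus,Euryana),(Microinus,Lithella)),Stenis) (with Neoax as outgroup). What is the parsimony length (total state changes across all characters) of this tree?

7

Map each character onto (((Ophiellus,Euryana),(Microinus,Lithella)),Stenis) (rooted by Neoax) and count the minimum state changes it requires (Fitch parsimony):
Char. 1: 2; Char. 2: 1; Char. 3: 1; Char. 4: 2; Char. 5: 1.
Total tree length = 7.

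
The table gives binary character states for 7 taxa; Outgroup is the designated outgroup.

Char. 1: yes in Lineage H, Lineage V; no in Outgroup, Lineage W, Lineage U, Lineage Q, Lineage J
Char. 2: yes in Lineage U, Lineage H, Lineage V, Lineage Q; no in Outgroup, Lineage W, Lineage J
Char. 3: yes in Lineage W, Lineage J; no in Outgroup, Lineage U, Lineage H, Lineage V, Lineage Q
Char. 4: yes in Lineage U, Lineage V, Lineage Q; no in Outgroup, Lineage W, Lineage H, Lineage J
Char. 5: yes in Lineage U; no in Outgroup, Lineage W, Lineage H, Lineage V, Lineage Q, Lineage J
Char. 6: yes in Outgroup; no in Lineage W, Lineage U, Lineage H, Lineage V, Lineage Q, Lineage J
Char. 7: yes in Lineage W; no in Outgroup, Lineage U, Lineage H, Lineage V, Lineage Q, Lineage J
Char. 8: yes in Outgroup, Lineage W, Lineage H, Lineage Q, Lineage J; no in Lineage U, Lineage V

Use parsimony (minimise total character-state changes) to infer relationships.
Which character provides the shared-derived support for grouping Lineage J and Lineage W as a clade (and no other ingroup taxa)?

Char. 3

Character polarity is set by the outgroup: the derived state is whichever differs from the outgroup's state, so for Char. 6, Char. 8 the derived state is 'no', and for the remaining characters it is 'yes'.
Char. 1 (state 'yes') occurs in Lineage H and Lineage V but conflicts with the nesting implied by the other characters — most parsimoniously interpreted as homoplasy.
Char. 2: derived state 'yes' in Lineage H, Lineage Q, Lineage U, and Lineage V only — synapomorphy for {Lineage H, Lineage Q, Lineage U, Lineage V}.
Char. 3: derived state 'yes' in Lineage J and Lineage W only — synapomorphy for {Lineage J, Lineage W}.
Only Lineage Q, Lineage U, and Lineage V show the derived state 'yes' for Char. 4, supporting them as a clade.
Char. 5: derived state 'yes' in Lineage U only — an autapomorphy, so it tells us nothing about relationships among taxa.
Char. 6 (derived state 'no') is shared by all ingroup taxa — unites the whole ingroup.
Char. 7 (derived state 'yes') is unique to Lineage W (autapomorphy; uninformative for grouping).
Only Lineage U and Lineage V show the derived state 'no' for Char. 8, supporting them as a clade.
Most parsimonious ingroup topology: ((Lineage W,Lineage J),(((Lineage U,Lineage V),Lineage Q),Lineage H)).
The clade {Lineage J, Lineage W} is supported by Char. 3: its derived state 'yes' occurs in exactly those taxa and in no other taxon (including the outgroup).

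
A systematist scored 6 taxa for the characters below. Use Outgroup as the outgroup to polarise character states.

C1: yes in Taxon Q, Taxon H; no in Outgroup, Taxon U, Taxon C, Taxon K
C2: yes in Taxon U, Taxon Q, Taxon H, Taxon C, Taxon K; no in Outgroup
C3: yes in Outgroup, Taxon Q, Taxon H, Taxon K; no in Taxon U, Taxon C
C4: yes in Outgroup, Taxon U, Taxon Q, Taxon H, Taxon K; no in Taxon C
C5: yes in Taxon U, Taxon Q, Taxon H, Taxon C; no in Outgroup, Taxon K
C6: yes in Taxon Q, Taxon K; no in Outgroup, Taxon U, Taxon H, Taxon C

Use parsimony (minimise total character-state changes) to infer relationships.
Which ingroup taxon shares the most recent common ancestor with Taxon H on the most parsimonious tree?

Taxon Q

Character polarity is set by the outgroup: the derived state is whichever differs from the outgroup's state, so for C3, C4 the derived state is 'no', and for the remaining characters it is 'yes'.
C1 (derived state 'yes') is shared by Taxon H and Taxon Q — a synapomorphy uniting that clade.
All ingroup taxa share the derived state 'yes' for C2; it defines the ingroup but does not resolve relationships within it.
Only Taxon C and Taxon U show the derived state 'no' for C3, supporting them as a clade.
C4: derived state 'no' in Taxon C only — an autapomorphy, so it tells us nothing about relationships among taxa.
C5: derived state 'yes' in Taxon C, Taxon H, Taxon Q, and Taxon U only — synapomorphy for {Taxon C, Taxon H, Taxon Q, Taxon U}.
C6 (state 'yes') occurs in Taxon K and Taxon Q but conflicts with the nesting implied by the other characters — most parsimoniously interpreted as homoplasy.
Most parsimonious ingroup topology: (((Taxon U,Taxon C),(Taxon Q,Taxon H)),Taxon K).
Taxon H and Taxon Q form a cherry on this tree, so they are sister taxa.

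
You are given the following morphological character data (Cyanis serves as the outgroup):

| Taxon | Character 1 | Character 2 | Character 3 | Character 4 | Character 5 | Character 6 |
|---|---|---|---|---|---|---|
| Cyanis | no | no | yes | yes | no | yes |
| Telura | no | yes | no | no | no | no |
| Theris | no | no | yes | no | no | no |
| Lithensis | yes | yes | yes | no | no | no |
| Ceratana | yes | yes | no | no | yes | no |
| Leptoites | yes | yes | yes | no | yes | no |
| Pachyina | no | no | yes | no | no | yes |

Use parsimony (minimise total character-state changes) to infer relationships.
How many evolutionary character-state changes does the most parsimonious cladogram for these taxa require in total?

7

Character polarity is set by the outgroup: the derived state is whichever differs from the outgroup's state, so for Character 3, Character 4, Character 6 the derived state is 'no', and for the remaining characters it is 'yes'.
Only Ceratana, Leptoites, and Lithensis show the derived state 'yes' for Character 1, supporting them as a clade.
Character 2 (derived state 'yes') is shared by Ceratana, Leptoites, Lithensis, and Telura — a synapomorphy uniting that clade.
Character 3 groups Ceratana and Telura, which is incompatible with the clades supported by the remaining characters; treating it as convergent (homoplasy) costs fewer steps than any alternative tree.
All ingroup taxa share the derived state 'no' for Character 4; it defines the ingroup but does not resolve relationships within it.
Character 5: derived state 'yes' in Ceratana and Leptoites only — synapomorphy for {Ceratana, Leptoites}.
Character 6: derived state 'no' in Ceratana, Leptoites, Lithensis, Telura, and Theris only — synapomorphy for {Ceratana, Leptoites, Lithensis, Telura, Theris}.
Most parsimonious ingroup topology: (((Telura,(Lithensis,(Ceratana,Leptoites))),Theris),Pachyina).
Changes per character on this tree: Character 1: 1; Character 2: 1; Character 3: 2; Character 4: 1; Character 5: 1; Character 6: 1.
Total = 7.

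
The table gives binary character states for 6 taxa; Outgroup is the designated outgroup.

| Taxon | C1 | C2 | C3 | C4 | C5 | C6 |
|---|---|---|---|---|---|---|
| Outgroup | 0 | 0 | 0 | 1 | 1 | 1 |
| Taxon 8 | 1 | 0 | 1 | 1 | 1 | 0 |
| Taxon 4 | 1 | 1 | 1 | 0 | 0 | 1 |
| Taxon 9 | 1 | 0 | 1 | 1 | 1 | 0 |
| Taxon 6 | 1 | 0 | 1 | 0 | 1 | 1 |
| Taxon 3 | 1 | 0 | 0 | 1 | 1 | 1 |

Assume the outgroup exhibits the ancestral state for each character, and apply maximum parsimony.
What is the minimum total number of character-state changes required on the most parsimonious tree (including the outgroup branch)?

6

Character polarity is set by the outgroup: the derived state is whichever differs from the outgroup's state, so for C4, C5, C6 the derived state is '0', and for the remaining characters it is '1'.
C1 (derived state '1') is shared by all ingroup taxa — unites the whole ingroup.
C2 (derived state '1') is unique to Taxon 4 (autapomorphy; uninformative for grouping).
C3 (derived state '1') is shared by Taxon 4, Taxon 6, Taxon 8, and Taxon 9 — a synapomorphy uniting that clade.
C4 (derived state '0') is shared by Taxon 4 and Taxon 6 — a synapomorphy uniting that clade.
C5 (derived state '0') is unique to Taxon 4 (autapomorphy; uninformative for grouping).
Only Taxon 8 and Taxon 9 show the derived state '0' for C6, supporting them as a clade.
Most parsimonious ingroup topology: (((Taxon 8,Taxon 9),(Taxon 4,Taxon 6)),Taxon 3).
Changes per character on this tree: C1: 1; C2: 1; C3: 1; C4: 1; C5: 1; C6: 1.
Total = 6.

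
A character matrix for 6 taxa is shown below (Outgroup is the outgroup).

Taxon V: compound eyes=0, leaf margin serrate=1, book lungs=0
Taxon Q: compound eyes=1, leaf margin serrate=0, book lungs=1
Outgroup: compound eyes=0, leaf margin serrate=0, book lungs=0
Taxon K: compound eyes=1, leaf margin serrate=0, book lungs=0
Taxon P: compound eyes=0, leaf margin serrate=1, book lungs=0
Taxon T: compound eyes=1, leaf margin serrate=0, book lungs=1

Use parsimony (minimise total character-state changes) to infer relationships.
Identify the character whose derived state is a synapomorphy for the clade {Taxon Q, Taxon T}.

book lungs

The outgroup has state '0' for every character, so '1' is the derived state throughout.
Only Taxon K, Taxon Q, and Taxon T show the derived state '1' for compound eyes, supporting them as a clade.
Only Taxon P and Taxon V show the derived state '1' for leaf margin serrate, supporting them as a clade.
book lungs: derived state '1' in Taxon Q and Taxon T only — synapomorphy for {Taxon Q, Taxon T}.
Most parsimonious ingroup topology: (((Taxon T,Taxon Q),Taxon K),(Taxon P,Taxon V)).
The clade {Taxon Q, Taxon T} is supported by book lungs: its derived state '1' occurs in exactly those taxa and in no other taxon (including the outgroup).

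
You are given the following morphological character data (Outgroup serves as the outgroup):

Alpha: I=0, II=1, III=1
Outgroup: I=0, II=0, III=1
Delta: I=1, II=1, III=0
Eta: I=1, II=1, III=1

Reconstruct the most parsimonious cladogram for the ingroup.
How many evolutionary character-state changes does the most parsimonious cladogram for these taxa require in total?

Character polarity is set by the outgroup: the derived state is whichever differs from the outgroup's state, so for III the derived state is '0', and for the remaining characters it is '1'.
I: derived state '1' in Delta and Eta only — synapomorphy for {Delta, Eta}.
All ingroup taxa share the derived state '1' for II; it defines the ingroup but does not resolve relationships within it.
III: derived state '0' in Delta only — an autapomorphy, so it tells us nothing about relationships among taxa.
Most parsimonious ingroup topology: (Alpha,(Delta,Eta)).
Changes per character on this tree: I: 1; II: 1; III: 1.
Total = 3.

3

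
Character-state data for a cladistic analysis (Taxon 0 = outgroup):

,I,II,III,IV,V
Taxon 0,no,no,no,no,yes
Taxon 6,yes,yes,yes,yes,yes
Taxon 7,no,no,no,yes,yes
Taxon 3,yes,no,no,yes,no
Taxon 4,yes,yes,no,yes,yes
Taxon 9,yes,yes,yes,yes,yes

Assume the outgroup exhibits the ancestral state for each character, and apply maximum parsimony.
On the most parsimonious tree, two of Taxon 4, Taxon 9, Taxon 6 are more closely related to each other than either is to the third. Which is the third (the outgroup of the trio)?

Taxon 4

Character polarity is set by the outgroup: the derived state is whichever differs from the outgroup's state, so for V the derived state is 'no', and for the remaining characters it is 'yes'.
I: derived state 'yes' in Taxon 3, Taxon 4, Taxon 6, and Taxon 9 only — synapomorphy for {Taxon 3, Taxon 4, Taxon 6, Taxon 9}.
Only Taxon 4, Taxon 6, and Taxon 9 show the derived state 'yes' for II, supporting them as a clade.
Only Taxon 6 and Taxon 9 show the derived state 'yes' for III, supporting them as a clade.
All ingroup taxa share the derived state 'yes' for IV; it defines the ingroup but does not resolve relationships within it.
V: derived state 'no' in Taxon 3 only — an autapomorphy, so it tells us nothing about relationships among taxa.
Most parsimonious ingroup topology: ((((Taxon 6,Taxon 9),Taxon 4),Taxon 3),Taxon 7).
Taxon 9 and Taxon 6 share a more recent common ancestor with each other than either does with Taxon 4, so Taxon 4 is the least closely related of the three.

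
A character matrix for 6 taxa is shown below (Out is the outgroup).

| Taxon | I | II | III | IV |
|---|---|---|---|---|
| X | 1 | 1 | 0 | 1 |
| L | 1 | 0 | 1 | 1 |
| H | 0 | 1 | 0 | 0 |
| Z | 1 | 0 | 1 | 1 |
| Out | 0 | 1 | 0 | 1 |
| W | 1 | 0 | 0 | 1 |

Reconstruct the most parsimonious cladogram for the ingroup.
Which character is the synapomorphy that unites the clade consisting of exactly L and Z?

III

Character polarity is set by the outgroup: the derived state is whichever differs from the outgroup's state, so for II, IV the derived state is '0', and for the remaining characters it is '1'.
I: derived state '1' in L, W, X, and Z only — synapomorphy for {L, W, X, Z}.
II: derived state '0' in L, W, and Z only — synapomorphy for {L, W, Z}.
III: derived state '1' in L and Z only — synapomorphy for {L, Z}.
IV (derived state '0') is unique to H (autapomorphy; uninformative for grouping).
Most parsimonious ingroup topology: ((X,(W,(Z,L))),H).
The clade {L, Z} is supported by III: its derived state '1' occurs in exactly those taxa and in no other taxon (including the outgroup).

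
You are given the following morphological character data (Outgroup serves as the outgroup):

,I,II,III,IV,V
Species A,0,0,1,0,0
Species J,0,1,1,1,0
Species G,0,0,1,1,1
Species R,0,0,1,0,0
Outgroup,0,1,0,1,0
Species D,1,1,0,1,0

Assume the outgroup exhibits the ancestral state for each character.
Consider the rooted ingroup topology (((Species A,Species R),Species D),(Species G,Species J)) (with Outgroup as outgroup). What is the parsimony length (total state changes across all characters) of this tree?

7

Map each character onto (((Species A,Species R),Species D),(Species G,Species J)) (rooted by Outgroup) and count the minimum state changes it requires (Fitch parsimony):
I: 1; II: 2; III: 2; IV: 1; V: 1.
Total tree length = 7.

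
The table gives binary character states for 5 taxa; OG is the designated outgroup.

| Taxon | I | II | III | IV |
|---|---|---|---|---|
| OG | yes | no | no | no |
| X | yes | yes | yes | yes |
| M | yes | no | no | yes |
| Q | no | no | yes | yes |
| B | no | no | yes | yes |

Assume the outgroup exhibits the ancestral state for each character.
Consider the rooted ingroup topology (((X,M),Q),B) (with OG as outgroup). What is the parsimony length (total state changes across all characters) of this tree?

Map each character onto (((X,M),Q),B) (rooted by OG) and count the minimum state changes it requires (Fitch parsimony):
I: 2; II: 1; III: 2; IV: 1.
Total tree length = 6.

6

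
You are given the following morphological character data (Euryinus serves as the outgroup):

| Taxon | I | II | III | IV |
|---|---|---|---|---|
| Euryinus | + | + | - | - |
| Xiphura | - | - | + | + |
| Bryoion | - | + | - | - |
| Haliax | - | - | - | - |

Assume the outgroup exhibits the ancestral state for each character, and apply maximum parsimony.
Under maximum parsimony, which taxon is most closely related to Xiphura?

Haliax

Character polarity is set by the outgroup: the derived state is whichever differs from the outgroup's state, so for I, II the derived state is '-', and for the remaining characters it is '+'.
I (derived state '-') is shared by all ingroup taxa — unites the whole ingroup.
Only Haliax and Xiphura show the derived state '-' for II, supporting them as a clade.
III (derived state '+') is unique to Xiphura (autapomorphy; uninformative for grouping).
IV: derived state '+' in Xiphura only — an autapomorphy, so it tells us nothing about relationships among taxa.
Most parsimonious ingroup topology: ((Xiphura,Haliax),Bryoion).
Xiphura and Haliax form a cherry on this tree, so they are sister taxa.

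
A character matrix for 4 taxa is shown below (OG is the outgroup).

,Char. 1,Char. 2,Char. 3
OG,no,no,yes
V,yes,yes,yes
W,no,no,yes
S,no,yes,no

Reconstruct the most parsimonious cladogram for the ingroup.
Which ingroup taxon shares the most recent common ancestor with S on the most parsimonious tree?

Character polarity is set by the outgroup: the derived state is whichever differs from the outgroup's state, so for Char. 3 the derived state is 'no', and for the remaining characters it is 'yes'.
Char. 1: derived state 'yes' in V only — an autapomorphy, so it tells us nothing about relationships among taxa.
Char. 2 (derived state 'yes') is shared by S and V — a synapomorphy uniting that clade.
Char. 3 (derived state 'no') is unique to S (autapomorphy; uninformative for grouping).
Most parsimonious ingroup topology: ((V,S),W).
S and V form a cherry on this tree, so they are sister taxa.

V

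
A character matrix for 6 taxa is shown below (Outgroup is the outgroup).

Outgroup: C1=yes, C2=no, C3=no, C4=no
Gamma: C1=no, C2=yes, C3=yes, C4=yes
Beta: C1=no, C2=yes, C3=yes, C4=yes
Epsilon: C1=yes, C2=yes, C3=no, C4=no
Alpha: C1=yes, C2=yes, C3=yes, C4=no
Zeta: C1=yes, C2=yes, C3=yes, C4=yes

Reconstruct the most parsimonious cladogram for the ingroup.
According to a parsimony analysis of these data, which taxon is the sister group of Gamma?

Character polarity is set by the outgroup: the derived state is whichever differs from the outgroup's state, so for C1 the derived state is 'no', and for the remaining characters it is 'yes'.
C1: derived state 'no' in Beta and Gamma only — synapomorphy for {Beta, Gamma}.
C2 (derived state 'yes') is shared by all ingroup taxa — unites the whole ingroup.
C3: derived state 'yes' in Alpha, Beta, Gamma, and Zeta only — synapomorphy for {Alpha, Beta, Gamma, Zeta}.
C4 (derived state 'yes') is shared by Beta, Gamma, and Zeta — a synapomorphy uniting that clade.
Most parsimonious ingroup topology: ((((Gamma,Beta),Zeta),Alpha),Epsilon).
Gamma and Beta form a cherry on this tree, so they are sister taxa.

Beta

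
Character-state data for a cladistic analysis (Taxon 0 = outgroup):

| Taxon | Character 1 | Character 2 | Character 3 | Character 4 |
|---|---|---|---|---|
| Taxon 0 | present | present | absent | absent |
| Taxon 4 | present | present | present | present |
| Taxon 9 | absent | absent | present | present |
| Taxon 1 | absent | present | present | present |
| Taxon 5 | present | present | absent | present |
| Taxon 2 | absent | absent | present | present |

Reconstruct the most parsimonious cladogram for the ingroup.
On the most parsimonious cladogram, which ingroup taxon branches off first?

Character polarity is set by the outgroup: the derived state is whichever differs from the outgroup's state, so for Character 1, Character 2 the derived state is 'absent', and for the remaining characters it is 'present'.
Only Taxon 1, Taxon 2, and Taxon 9 show the derived state 'absent' for Character 1, supporting them as a clade.
Character 2 (derived state 'absent') is shared by Taxon 2 and Taxon 9 — a synapomorphy uniting that clade.
Character 3: derived state 'present' in Taxon 1, Taxon 2, Taxon 4, and Taxon 9 only — synapomorphy for {Taxon 1, Taxon 2, Taxon 4, Taxon 9}.
Character 4 (derived state 'present') is shared by all ingroup taxa — unites the whole ingroup.
Most parsimonious ingroup topology: ((Taxon 4,((Taxon 9,Taxon 2),Taxon 1)),Taxon 5).
Taxon 5 is sister to the clade containing all other ingroup taxa, so it is the earliest-diverging (most basal) ingroup lineage.

Taxon 5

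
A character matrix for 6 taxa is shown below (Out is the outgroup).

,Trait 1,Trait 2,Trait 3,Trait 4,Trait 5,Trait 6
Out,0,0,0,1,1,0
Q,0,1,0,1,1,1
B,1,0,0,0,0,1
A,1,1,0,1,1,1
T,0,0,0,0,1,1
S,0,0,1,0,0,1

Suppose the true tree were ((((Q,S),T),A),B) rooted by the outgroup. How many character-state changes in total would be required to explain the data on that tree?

11

Map each character onto ((((Q,S),T),A),B) (rooted by Out) and count the minimum state changes it requires (Fitch parsimony):
Trait 1: 2; Trait 2: 2; Trait 3: 1; Trait 4: 3; Trait 5: 2; Trait 6: 1.
Total tree length = 11.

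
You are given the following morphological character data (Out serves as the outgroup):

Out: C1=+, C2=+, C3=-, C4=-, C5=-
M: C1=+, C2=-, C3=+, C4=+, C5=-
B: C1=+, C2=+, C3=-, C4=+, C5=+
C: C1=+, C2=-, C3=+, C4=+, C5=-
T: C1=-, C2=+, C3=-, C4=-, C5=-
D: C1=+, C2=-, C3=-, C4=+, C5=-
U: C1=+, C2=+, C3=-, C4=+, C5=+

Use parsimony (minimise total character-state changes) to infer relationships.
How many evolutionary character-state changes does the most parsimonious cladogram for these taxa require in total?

5

Character polarity is set by the outgroup: the derived state is whichever differs from the outgroup's state, so for C1, C2 the derived state is '-', and for the remaining characters it is '+'.
C1: derived state '-' in T only — an autapomorphy, so it tells us nothing about relationships among taxa.
C2: derived state '-' in C, D, and M only — synapomorphy for {C, D, M}.
C3: derived state '+' in C and M only — synapomorphy for {C, M}.
Only B, C, D, M, and U show the derived state '+' for C4, supporting them as a clade.
Only B and U show the derived state '+' for C5, supporting them as a clade.
Most parsimonious ingroup topology: ((((M,C),D),(B,U)),T).
Changes per character on this tree: C1: 1; C2: 1; C3: 1; C4: 1; C5: 1.
Total = 5.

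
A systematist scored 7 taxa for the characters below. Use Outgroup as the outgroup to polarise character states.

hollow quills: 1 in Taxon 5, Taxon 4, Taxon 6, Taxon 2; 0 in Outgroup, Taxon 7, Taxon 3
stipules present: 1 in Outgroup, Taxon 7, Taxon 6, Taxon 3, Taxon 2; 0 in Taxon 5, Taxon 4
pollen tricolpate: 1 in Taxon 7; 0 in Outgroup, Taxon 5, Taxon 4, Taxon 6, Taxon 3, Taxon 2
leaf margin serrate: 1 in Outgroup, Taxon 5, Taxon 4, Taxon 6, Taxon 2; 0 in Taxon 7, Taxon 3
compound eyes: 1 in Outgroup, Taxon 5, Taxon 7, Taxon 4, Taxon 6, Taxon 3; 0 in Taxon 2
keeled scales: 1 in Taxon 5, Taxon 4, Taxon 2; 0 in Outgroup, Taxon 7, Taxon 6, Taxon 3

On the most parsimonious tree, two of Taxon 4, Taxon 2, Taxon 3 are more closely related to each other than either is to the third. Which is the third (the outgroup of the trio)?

Taxon 3

Character polarity is set by the outgroup: the derived state is whichever differs from the outgroup's state, so for stipules present, leaf margin serrate, compound eyes the derived state is '0', and for the remaining characters it is '1'.
hollow quills (derived state '1') is shared by Taxon 2, Taxon 4, Taxon 5, and Taxon 6 — a synapomorphy uniting that clade.
stipules present (derived state '0') is shared by Taxon 4 and Taxon 5 — a synapomorphy uniting that clade.
pollen tricolpate (derived state '1') is unique to Taxon 7 (autapomorphy; uninformative for grouping).
Only Taxon 3 and Taxon 7 show the derived state '0' for leaf margin serrate, supporting them as a clade.
compound eyes (derived state '0') is unique to Taxon 2 (autapomorphy; uninformative for grouping).
keeled scales (derived state '1') is shared by Taxon 2, Taxon 4, and Taxon 5 — a synapomorphy uniting that clade.
Most parsimonious ingroup topology: ((((Taxon 5,Taxon 4),Taxon 2),Taxon 6),(Taxon 7,Taxon 3)).
Taxon 4 and Taxon 2 share a more recent common ancestor with each other than either does with Taxon 3, so Taxon 3 is the least closely related of the three.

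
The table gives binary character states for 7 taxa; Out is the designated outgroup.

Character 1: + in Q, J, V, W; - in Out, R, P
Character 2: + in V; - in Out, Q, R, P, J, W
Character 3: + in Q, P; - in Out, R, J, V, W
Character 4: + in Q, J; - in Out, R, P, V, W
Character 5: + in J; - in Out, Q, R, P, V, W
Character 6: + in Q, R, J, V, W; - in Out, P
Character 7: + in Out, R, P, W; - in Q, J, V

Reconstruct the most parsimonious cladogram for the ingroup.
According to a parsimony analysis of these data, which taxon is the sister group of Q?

Character polarity is set by the outgroup: the derived state is whichever differs from the outgroup's state, so for Character 7 the derived state is '-', and for the remaining characters it is '+'.
Character 1 (derived state '+') is shared by J, Q, V, and W — a synapomorphy uniting that clade.
Character 2: derived state '+' in V only — an autapomorphy, so it tells us nothing about relationships among taxa.
Character 3 groups P and Q, which is incompatible with the clades supported by the remaining characters; treating it as convergent (homoplasy) costs fewer steps than any alternative tree.
Character 4 (derived state '+') is shared by J and Q — a synapomorphy uniting that clade.
Character 5: derived state '+' in J only — an autapomorphy, so it tells us nothing about relationships among taxa.
Character 6 (derived state '+') is shared by J, Q, R, V, and W — a synapomorphy uniting that clade.
Only J, Q, and V show the derived state '-' for Character 7, supporting them as a clade.
Most parsimonious ingroup topology: (((((Q,J),V),W),R),P).
Q and J form a cherry on this tree, so they are sister taxa.

J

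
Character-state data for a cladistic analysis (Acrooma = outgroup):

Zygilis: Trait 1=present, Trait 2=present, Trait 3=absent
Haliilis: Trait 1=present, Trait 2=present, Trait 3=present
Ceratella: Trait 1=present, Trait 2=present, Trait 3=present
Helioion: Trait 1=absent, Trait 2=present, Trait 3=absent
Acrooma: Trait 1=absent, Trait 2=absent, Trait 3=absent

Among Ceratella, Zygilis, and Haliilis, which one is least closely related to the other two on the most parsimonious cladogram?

Zygilis

The outgroup has state 'absent' for every character, so 'present' is the derived state throughout.
Trait 1: derived state 'present' in Ceratella, Haliilis, and Zygilis only — synapomorphy for {Ceratella, Haliilis, Zygilis}.
All ingroup taxa share the derived state 'present' for Trait 2; it defines the ingroup but does not resolve relationships within it.
Only Ceratella and Haliilis show the derived state 'present' for Trait 3, supporting them as a clade.
Most parsimonious ingroup topology: (((Ceratella,Haliilis),Zygilis),Helioion).
Ceratella and Haliilis share a more recent common ancestor with each other than either does with Zygilis, so Zygilis is the least closely related of the three.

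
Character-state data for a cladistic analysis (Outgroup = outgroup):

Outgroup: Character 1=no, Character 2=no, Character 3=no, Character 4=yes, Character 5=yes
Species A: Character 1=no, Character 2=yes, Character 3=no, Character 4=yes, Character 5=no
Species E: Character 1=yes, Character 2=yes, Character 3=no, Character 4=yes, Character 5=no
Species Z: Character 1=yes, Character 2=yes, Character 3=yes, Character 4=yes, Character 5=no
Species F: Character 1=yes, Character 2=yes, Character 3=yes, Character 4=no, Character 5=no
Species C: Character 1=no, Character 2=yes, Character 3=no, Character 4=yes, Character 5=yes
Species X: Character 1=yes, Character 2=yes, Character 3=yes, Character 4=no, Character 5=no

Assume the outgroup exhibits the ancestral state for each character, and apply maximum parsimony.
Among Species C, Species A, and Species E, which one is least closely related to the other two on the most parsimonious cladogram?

Species C

Character polarity is set by the outgroup: the derived state is whichever differs from the outgroup's state, so for Character 4, Character 5 the derived state is 'no', and for the remaining characters it is 'yes'.
Only Species E, Species F, Species X, and Species Z show the derived state 'yes' for Character 1, supporting them as a clade.
Character 2 (derived state 'yes') is shared by all ingroup taxa — unites the whole ingroup.
Character 3 (derived state 'yes') is shared by Species F, Species X, and Species Z — a synapomorphy uniting that clade.
Character 4 (derived state 'no') is shared by Species F and Species X — a synapomorphy uniting that clade.
Character 5 (derived state 'no') is shared by Species A, Species E, Species F, Species X, and Species Z — a synapomorphy uniting that clade.
Most parsimonious ingroup topology: ((Species A,(Species E,(Species Z,(Species F,Species X)))),Species C).
Species A and Species E share a more recent common ancestor with each other than either does with Species C, so Species C is the least closely related of the three.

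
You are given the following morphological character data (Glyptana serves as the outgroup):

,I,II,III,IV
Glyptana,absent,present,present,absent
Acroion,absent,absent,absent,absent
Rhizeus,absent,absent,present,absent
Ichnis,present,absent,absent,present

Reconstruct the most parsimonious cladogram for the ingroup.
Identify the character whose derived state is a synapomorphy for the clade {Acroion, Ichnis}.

III

Character polarity is set by the outgroup: the derived state is whichever differs from the outgroup's state, so for II, III the derived state is 'absent', and for the remaining characters it is 'present'.
I: derived state 'present' in Ichnis only — an autapomorphy, so it tells us nothing about relationships among taxa.
II (derived state 'absent') is shared by all ingroup taxa — unites the whole ingroup.
III (derived state 'absent') is shared by Acroion and Ichnis — a synapomorphy uniting that clade.
IV: derived state 'present' in Ichnis only — an autapomorphy, so it tells us nothing about relationships among taxa.
Most parsimonious ingroup topology: ((Acroion,Ichnis),Rhizeus).
The clade {Acroion, Ichnis} is supported by III: its derived state 'absent' occurs in exactly those taxa and in no other taxon (including the outgroup).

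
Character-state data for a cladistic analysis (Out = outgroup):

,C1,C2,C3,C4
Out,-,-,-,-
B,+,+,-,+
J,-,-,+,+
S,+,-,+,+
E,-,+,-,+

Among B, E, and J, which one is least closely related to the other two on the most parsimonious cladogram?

J

The outgroup has state '-' for every character, so '+' is the derived state throughout.
C1 groups B and S, which is incompatible with the clades supported by the remaining characters; treating it as convergent (homoplasy) costs fewer steps than any alternative tree.
C2: derived state '+' in B and E only — synapomorphy for {B, E}.
Only J and S show the derived state '+' for C3, supporting them as a clade.
C4 (derived state '+') is shared by all ingroup taxa — unites the whole ingroup.
Most parsimonious ingroup topology: ((B,E),(J,S)).
E and B share a more recent common ancestor with each other than either does with J, so J is the least closely related of the three.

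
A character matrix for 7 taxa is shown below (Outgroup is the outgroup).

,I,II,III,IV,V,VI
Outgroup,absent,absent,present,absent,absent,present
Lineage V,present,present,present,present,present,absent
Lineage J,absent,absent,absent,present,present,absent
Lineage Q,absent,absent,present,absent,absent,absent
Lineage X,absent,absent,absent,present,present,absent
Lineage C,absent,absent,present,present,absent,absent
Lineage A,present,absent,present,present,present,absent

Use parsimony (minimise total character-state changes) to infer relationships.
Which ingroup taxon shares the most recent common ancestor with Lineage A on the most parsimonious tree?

Character polarity is set by the outgroup: the derived state is whichever differs from the outgroup's state, so for III, VI the derived state is 'absent', and for the remaining characters it is 'present'.
I (derived state 'present') is shared by Lineage A and Lineage V — a synapomorphy uniting that clade.
II: derived state 'present' in Lineage V only — an autapomorphy, so it tells us nothing about relationships among taxa.
III: derived state 'absent' in Lineage J and Lineage X only — synapomorphy for {Lineage J, Lineage X}.
Only Lineage A, Lineage C, Lineage J, Lineage V, and Lineage X show the derived state 'present' for IV, supporting them as a clade.
V (derived state 'present') is shared by Lineage A, Lineage J, Lineage V, and Lineage X — a synapomorphy uniting that clade.
VI (derived state 'absent') is shared by all ingroup taxa — unites the whole ingroup.
Most parsimonious ingroup topology: ((((Lineage V,Lineage A),(Lineage J,Lineage X)),Lineage C),Lineage Q).
Lineage A and Lineage V form a cherry on this tree, so they are sister taxa.

Lineage V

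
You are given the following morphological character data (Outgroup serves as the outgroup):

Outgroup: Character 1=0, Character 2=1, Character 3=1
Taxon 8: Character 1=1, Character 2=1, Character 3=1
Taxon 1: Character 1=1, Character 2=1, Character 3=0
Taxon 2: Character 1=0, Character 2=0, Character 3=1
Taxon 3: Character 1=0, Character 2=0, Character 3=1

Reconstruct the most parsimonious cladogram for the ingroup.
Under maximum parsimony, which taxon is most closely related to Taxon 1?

Character polarity is set by the outgroup: the derived state is whichever differs from the outgroup's state, so for Character 2, Character 3 the derived state is '0', and for the remaining characters it is '1'.
Only Taxon 1 and Taxon 8 show the derived state '1' for Character 1, supporting them as a clade.
Character 2 (derived state '0') is shared by Taxon 2 and Taxon 3 — a synapomorphy uniting that clade.
Character 3: derived state '0' in Taxon 1 only — an autapomorphy, so it tells us nothing about relationships among taxa.
Most parsimonious ingroup topology: ((Taxon 8,Taxon 1),(Taxon 2,Taxon 3)).
Taxon 1 and Taxon 8 form a cherry on this tree, so they are sister taxa.

Taxon 8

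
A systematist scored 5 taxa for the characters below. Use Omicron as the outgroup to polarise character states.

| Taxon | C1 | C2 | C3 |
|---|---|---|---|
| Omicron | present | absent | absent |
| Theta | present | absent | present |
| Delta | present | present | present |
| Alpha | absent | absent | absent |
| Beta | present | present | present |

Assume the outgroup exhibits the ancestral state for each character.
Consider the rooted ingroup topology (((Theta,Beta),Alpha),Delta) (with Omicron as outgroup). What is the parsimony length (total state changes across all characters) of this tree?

5

Map each character onto (((Theta,Beta),Alpha),Delta) (rooted by Omicron) and count the minimum state changes it requires (Fitch parsimony):
C1: 1; C2: 2; C3: 2.
Total tree length = 5.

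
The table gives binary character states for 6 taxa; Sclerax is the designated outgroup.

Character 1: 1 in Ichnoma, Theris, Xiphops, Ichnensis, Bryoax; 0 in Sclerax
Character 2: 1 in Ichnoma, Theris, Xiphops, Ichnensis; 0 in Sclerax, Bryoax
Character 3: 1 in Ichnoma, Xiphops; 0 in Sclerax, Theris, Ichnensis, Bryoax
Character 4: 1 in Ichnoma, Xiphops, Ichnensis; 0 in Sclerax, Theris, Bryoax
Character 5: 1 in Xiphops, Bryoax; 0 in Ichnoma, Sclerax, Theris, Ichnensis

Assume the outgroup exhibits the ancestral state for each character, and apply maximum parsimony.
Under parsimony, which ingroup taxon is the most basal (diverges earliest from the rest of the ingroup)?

Bryoax

The outgroup has state '0' for every character, so '1' is the derived state throughout.
Character 1 (derived state '1') is shared by all ingroup taxa — unites the whole ingroup.
Character 2: derived state '1' in Ichnensis, Ichnoma, Theris, and Xiphops only — synapomorphy for {Ichnensis, Ichnoma, Theris, Xiphops}.
Character 3: derived state '1' in Ichnoma and Xiphops only — synapomorphy for {Ichnoma, Xiphops}.
Character 4 (derived state '1') is shared by Ichnensis, Ichnoma, and Xiphops — a synapomorphy uniting that clade.
Character 5 (state '1') occurs in Bryoax and Xiphops but conflicts with the nesting implied by the other characters — most parsimoniously interpreted as homoplasy.
Most parsimonious ingroup topology: ((((Xiphops,Ichnoma),Ichnensis),Theris),Bryoax).
Bryoax is sister to the clade containing all other ingroup taxa, so it is the earliest-diverging (most basal) ingroup lineage.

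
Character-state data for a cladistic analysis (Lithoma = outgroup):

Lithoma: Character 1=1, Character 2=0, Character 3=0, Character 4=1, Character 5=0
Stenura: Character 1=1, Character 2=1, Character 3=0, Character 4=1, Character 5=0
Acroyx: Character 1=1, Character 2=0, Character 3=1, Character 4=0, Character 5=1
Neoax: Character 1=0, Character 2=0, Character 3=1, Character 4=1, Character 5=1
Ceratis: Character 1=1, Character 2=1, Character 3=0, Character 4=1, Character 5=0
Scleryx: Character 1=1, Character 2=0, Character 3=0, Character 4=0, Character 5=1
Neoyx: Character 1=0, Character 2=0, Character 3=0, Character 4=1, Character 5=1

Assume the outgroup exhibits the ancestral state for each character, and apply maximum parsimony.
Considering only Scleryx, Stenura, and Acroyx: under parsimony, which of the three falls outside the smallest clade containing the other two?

Stenura

Character polarity is set by the outgroup: the derived state is whichever differs from the outgroup's state, so for Character 1, Character 4 the derived state is '0', and for the remaining characters it is '1'.
Character 1: derived state '0' in Neoax and Neoyx only — synapomorphy for {Neoax, Neoyx}.
Only Ceratis and Stenura show the derived state '1' for Character 2, supporting them as a clade.
Character 3 (state '1') occurs in Acroyx and Neoax but conflicts with the nesting implied by the other characters — most parsimoniously interpreted as homoplasy.
Character 4: derived state '0' in Acroyx and Scleryx only — synapomorphy for {Acroyx, Scleryx}.
Only Acroyx, Neoax, Neoyx, and Scleryx show the derived state '1' for Character 5, supporting them as a clade.
Most parsimonious ingroup topology: ((Stenura,Ceratis),((Acroyx,Scleryx),(Neoax,Neoyx))).
Acroyx and Scleryx share a more recent common ancestor with each other than either does with Stenura, so Stenura is the least closely related of the three.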